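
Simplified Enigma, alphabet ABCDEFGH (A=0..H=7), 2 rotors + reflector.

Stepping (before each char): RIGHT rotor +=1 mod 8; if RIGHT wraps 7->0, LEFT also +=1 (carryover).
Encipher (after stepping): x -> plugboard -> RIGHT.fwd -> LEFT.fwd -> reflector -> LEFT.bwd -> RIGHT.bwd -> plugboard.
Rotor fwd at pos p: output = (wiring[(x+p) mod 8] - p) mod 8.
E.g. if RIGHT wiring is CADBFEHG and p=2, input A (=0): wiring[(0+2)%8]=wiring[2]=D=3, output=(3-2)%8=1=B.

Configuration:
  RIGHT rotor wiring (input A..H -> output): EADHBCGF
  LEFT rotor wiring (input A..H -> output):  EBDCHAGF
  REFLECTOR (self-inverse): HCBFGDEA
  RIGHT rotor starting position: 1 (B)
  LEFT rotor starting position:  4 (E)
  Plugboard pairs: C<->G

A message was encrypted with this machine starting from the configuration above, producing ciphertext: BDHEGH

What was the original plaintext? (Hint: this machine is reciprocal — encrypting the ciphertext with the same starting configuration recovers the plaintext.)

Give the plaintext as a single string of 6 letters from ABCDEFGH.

Char 1 ('B'): step: R->2, L=4; B->plug->B->R->F->L->F->refl->D->L'->A->R'->D->plug->D
Char 2 ('D'): step: R->3, L=4; D->plug->D->R->D->L->B->refl->C->L'->C->R'->E->plug->E
Char 3 ('H'): step: R->4, L=4; H->plug->H->R->D->L->B->refl->C->L'->C->R'->C->plug->G
Char 4 ('E'): step: R->5, L=4; E->plug->E->R->D->L->B->refl->C->L'->C->R'->G->plug->C
Char 5 ('G'): step: R->6, L=4; G->plug->C->R->G->L->H->refl->A->L'->E->R'->H->plug->H
Char 6 ('H'): step: R->7, L=4; H->plug->H->R->H->L->G->refl->E->L'->B->R'->C->plug->G

Answer: DEGCHG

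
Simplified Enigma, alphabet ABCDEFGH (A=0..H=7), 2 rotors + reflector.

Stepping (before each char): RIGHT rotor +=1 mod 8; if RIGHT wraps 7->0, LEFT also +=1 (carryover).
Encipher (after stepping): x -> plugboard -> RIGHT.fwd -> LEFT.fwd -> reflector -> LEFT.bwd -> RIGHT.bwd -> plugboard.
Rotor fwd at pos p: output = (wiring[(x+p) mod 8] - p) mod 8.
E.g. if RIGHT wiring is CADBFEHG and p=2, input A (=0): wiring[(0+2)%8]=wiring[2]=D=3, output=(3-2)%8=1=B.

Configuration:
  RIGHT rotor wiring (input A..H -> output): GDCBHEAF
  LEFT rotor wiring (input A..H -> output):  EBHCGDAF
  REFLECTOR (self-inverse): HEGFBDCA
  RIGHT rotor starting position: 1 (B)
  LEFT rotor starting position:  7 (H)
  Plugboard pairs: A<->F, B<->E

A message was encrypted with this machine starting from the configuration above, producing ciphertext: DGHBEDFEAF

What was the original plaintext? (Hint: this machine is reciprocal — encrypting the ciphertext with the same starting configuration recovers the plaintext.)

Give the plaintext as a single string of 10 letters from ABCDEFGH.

Char 1 ('D'): step: R->2, L=7; D->plug->D->R->C->L->C->refl->G->L'->A->R'->A->plug->F
Char 2 ('G'): step: R->3, L=7; G->plug->G->R->A->L->G->refl->C->L'->C->R'->E->plug->B
Char 3 ('H'): step: R->4, L=7; H->plug->H->R->F->L->H->refl->A->L'->D->R'->A->plug->F
Char 4 ('B'): step: R->5, L=7; B->plug->E->R->G->L->E->refl->B->L'->H->R'->A->plug->F
Char 5 ('E'): step: R->6, L=7; E->plug->B->R->H->L->B->refl->E->L'->G->R'->H->plug->H
Char 6 ('D'): step: R->7, L=7; D->plug->D->R->D->L->A->refl->H->L'->F->R'->G->plug->G
Char 7 ('F'): step: R->0, L->0 (L advanced); F->plug->A->R->G->L->A->refl->H->L'->C->R'->C->plug->C
Char 8 ('E'): step: R->1, L=0; E->plug->B->R->B->L->B->refl->E->L'->A->R'->C->plug->C
Char 9 ('A'): step: R->2, L=0; A->plug->F->R->D->L->C->refl->G->L'->E->R'->G->plug->G
Char 10 ('F'): step: R->3, L=0; F->plug->A->R->G->L->A->refl->H->L'->C->R'->E->plug->B

Answer: FBFFHGCCGB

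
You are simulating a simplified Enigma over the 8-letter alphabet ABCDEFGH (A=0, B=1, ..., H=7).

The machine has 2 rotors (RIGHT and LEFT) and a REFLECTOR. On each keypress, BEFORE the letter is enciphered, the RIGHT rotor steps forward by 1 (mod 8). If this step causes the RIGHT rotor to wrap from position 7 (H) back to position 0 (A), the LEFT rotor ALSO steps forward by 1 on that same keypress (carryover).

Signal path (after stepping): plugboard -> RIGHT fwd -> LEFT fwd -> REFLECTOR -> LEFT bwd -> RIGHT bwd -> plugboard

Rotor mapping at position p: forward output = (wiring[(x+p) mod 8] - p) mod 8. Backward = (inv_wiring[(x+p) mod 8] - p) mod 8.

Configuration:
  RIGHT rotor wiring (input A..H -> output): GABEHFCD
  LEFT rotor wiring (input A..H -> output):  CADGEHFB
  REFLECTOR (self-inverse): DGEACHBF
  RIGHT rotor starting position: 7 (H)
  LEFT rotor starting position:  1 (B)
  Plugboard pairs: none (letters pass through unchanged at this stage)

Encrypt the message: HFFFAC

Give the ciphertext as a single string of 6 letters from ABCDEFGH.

Answer: FGBGGF

Derivation:
Char 1 ('H'): step: R->0, L->2 (L advanced); H->plug->H->R->D->L->F->refl->H->L'->F->R'->F->plug->F
Char 2 ('F'): step: R->1, L=2; F->plug->F->R->B->L->E->refl->C->L'->C->R'->G->plug->G
Char 3 ('F'): step: R->2, L=2; F->plug->F->R->B->L->E->refl->C->L'->C->R'->B->plug->B
Char 4 ('F'): step: R->3, L=2; F->plug->F->R->D->L->F->refl->H->L'->F->R'->G->plug->G
Char 5 ('A'): step: R->4, L=2; A->plug->A->R->D->L->F->refl->H->L'->F->R'->G->plug->G
Char 6 ('C'): step: R->5, L=2; C->plug->C->R->G->L->A->refl->D->L'->E->R'->F->plug->F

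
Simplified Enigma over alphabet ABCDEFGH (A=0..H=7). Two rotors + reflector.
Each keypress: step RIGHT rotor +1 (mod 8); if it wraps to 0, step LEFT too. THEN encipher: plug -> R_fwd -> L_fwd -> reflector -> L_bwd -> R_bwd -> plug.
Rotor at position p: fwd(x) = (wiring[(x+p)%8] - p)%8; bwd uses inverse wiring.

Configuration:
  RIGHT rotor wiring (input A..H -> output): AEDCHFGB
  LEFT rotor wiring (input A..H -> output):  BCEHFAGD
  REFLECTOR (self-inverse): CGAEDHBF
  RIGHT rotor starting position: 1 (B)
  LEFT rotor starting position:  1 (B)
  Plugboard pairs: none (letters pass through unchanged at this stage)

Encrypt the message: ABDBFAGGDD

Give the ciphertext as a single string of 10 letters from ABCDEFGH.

Answer: DFEDEFHHCF

Derivation:
Char 1 ('A'): step: R->2, L=1; A->plug->A->R->B->L->D->refl->E->L'->D->R'->D->plug->D
Char 2 ('B'): step: R->3, L=1; B->plug->B->R->E->L->H->refl->F->L'->F->R'->F->plug->F
Char 3 ('D'): step: R->4, L=1; D->plug->D->R->F->L->F->refl->H->L'->E->R'->E->plug->E
Char 4 ('B'): step: R->5, L=1; B->plug->B->R->B->L->D->refl->E->L'->D->R'->D->plug->D
Char 5 ('F'): step: R->6, L=1; F->plug->F->R->E->L->H->refl->F->L'->F->R'->E->plug->E
Char 6 ('A'): step: R->7, L=1; A->plug->A->R->C->L->G->refl->B->L'->A->R'->F->plug->F
Char 7 ('G'): step: R->0, L->2 (L advanced); G->plug->G->R->G->L->H->refl->F->L'->B->R'->H->plug->H
Char 8 ('G'): step: R->1, L=2; G->plug->G->R->A->L->C->refl->A->L'->H->R'->H->plug->H
Char 9 ('D'): step: R->2, L=2; D->plug->D->R->D->L->G->refl->B->L'->F->R'->C->plug->C
Char 10 ('D'): step: R->3, L=2; D->plug->D->R->D->L->G->refl->B->L'->F->R'->F->plug->F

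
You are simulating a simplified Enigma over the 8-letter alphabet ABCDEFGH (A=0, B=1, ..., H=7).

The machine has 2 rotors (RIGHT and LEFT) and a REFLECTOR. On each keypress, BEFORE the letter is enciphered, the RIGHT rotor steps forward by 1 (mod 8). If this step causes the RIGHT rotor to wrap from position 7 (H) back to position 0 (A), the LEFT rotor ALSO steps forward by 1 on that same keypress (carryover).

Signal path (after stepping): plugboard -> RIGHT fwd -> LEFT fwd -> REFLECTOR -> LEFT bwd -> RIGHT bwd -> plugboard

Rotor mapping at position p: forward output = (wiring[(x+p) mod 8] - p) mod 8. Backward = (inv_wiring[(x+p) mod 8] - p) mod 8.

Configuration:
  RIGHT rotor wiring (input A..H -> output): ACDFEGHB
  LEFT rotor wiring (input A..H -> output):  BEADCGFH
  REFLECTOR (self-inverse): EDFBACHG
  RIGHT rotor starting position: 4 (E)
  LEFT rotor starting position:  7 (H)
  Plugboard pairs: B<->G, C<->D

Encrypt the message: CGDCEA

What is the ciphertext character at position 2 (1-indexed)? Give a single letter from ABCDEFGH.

Char 1 ('C'): step: R->5, L=7; C->plug->D->R->D->L->B->refl->D->L'->F->R'->E->plug->E
Char 2 ('G'): step: R->6, L=7; G->plug->B->R->D->L->B->refl->D->L'->F->R'->E->plug->E

E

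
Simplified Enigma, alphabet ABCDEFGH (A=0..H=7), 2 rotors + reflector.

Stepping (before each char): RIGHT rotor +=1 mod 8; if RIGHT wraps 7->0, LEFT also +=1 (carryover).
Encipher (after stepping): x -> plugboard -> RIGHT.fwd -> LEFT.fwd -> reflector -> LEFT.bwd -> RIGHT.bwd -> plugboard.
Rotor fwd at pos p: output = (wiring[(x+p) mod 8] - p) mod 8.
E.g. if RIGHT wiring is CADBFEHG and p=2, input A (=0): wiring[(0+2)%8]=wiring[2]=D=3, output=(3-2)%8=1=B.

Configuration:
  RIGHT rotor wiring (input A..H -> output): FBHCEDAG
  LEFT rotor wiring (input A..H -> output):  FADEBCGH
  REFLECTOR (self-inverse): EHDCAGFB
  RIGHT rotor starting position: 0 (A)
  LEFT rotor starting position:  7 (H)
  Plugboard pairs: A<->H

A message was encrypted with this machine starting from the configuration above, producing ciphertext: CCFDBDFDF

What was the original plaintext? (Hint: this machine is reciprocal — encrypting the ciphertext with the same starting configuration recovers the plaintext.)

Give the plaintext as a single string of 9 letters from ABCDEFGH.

Answer: AAHBDBBHA

Derivation:
Char 1 ('C'): step: R->1, L=7; C->plug->C->R->B->L->G->refl->F->L'->E->R'->H->plug->A
Char 2 ('C'): step: R->2, L=7; C->plug->C->R->C->L->B->refl->H->L'->H->R'->H->plug->A
Char 3 ('F'): step: R->3, L=7; F->plug->F->R->C->L->B->refl->H->L'->H->R'->A->plug->H
Char 4 ('D'): step: R->4, L=7; D->plug->D->R->C->L->B->refl->H->L'->H->R'->B->plug->B
Char 5 ('B'): step: R->5, L=7; B->plug->B->R->D->L->E->refl->A->L'->A->R'->D->plug->D
Char 6 ('D'): step: R->6, L=7; D->plug->D->R->D->L->E->refl->A->L'->A->R'->B->plug->B
Char 7 ('F'): step: R->7, L=7; F->plug->F->R->F->L->C->refl->D->L'->G->R'->B->plug->B
Char 8 ('D'): step: R->0, L->0 (L advanced); D->plug->D->R->C->L->D->refl->C->L'->F->R'->A->plug->H
Char 9 ('F'): step: R->1, L=0; F->plug->F->R->H->L->H->refl->B->L'->E->R'->H->plug->A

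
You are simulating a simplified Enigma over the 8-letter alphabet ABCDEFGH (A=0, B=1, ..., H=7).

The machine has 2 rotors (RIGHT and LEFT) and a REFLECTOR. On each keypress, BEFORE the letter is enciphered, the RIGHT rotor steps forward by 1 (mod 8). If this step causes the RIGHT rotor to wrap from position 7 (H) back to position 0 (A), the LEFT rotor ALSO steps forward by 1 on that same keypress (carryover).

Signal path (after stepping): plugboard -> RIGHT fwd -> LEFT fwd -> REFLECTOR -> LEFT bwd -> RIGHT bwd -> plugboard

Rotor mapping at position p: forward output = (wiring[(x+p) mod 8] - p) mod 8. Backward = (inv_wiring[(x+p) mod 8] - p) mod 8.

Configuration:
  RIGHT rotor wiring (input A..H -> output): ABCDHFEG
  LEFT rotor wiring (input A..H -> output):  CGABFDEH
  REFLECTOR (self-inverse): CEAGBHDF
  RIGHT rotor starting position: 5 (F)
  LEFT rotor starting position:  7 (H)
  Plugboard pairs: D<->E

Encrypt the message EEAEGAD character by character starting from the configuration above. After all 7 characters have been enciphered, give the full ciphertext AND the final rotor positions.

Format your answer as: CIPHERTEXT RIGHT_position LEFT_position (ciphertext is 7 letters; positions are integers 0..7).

Char 1 ('E'): step: R->6, L=7; E->plug->D->R->D->L->B->refl->E->L'->G->R'->A->plug->A
Char 2 ('E'): step: R->7, L=7; E->plug->D->R->D->L->B->refl->E->L'->G->R'->G->plug->G
Char 3 ('A'): step: R->0, L->0 (L advanced); A->plug->A->R->A->L->C->refl->A->L'->C->R'->C->plug->C
Char 4 ('E'): step: R->1, L=0; E->plug->D->R->G->L->E->refl->B->L'->D->R'->F->plug->F
Char 5 ('G'): step: R->2, L=0; G->plug->G->R->G->L->E->refl->B->L'->D->R'->D->plug->E
Char 6 ('A'): step: R->3, L=0; A->plug->A->R->A->L->C->refl->A->L'->C->R'->C->plug->C
Char 7 ('D'): step: R->4, L=0; D->plug->E->R->E->L->F->refl->H->L'->H->R'->H->plug->H
Final: ciphertext=AGCFECH, RIGHT=4, LEFT=0

Answer: AGCFECH 4 0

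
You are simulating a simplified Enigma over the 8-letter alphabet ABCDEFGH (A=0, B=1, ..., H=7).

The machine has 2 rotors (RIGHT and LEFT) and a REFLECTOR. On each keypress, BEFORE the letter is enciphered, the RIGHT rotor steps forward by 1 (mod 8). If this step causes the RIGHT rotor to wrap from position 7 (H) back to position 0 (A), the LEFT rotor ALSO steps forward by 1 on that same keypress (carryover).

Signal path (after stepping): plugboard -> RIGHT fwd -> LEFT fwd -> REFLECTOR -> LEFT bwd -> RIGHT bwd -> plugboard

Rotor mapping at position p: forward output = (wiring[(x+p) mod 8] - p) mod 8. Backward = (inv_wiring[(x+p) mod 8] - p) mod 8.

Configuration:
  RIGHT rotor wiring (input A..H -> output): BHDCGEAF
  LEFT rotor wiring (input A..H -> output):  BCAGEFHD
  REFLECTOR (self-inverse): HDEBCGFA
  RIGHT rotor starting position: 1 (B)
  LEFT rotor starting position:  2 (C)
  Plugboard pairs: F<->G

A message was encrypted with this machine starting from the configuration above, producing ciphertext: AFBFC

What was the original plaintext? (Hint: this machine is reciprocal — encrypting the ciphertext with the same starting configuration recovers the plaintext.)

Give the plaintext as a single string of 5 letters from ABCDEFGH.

Answer: DHCBE

Derivation:
Char 1 ('A'): step: R->2, L=2; A->plug->A->R->B->L->E->refl->C->L'->C->R'->D->plug->D
Char 2 ('F'): step: R->3, L=2; F->plug->G->R->E->L->F->refl->G->L'->A->R'->H->plug->H
Char 3 ('B'): step: R->4, L=2; B->plug->B->R->A->L->G->refl->F->L'->E->R'->C->plug->C
Char 4 ('F'): step: R->5, L=2; F->plug->G->R->F->L->B->refl->D->L'->D->R'->B->plug->B
Char 5 ('C'): step: R->6, L=2; C->plug->C->R->D->L->D->refl->B->L'->F->R'->E->plug->E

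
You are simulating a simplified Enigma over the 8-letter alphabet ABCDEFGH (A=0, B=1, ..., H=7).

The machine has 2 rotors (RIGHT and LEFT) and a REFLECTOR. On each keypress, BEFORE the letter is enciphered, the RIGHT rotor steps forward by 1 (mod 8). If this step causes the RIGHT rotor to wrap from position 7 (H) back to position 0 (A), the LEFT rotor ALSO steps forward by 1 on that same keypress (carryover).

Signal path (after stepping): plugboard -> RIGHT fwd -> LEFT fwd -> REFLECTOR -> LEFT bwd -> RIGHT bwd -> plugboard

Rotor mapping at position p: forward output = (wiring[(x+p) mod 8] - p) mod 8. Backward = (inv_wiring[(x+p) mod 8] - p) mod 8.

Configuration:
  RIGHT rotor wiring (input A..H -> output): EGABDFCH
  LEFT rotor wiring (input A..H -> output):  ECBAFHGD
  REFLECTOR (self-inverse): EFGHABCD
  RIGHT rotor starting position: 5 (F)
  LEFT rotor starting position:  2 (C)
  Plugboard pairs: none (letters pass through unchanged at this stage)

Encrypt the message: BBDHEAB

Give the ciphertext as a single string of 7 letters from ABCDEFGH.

Answer: CHHGFGA

Derivation:
Char 1 ('B'): step: R->6, L=2; B->plug->B->R->B->L->G->refl->C->L'->G->R'->C->plug->C
Char 2 ('B'): step: R->7, L=2; B->plug->B->R->F->L->B->refl->F->L'->D->R'->H->plug->H
Char 3 ('D'): step: R->0, L->3 (L advanced); D->plug->D->R->B->L->C->refl->G->L'->H->R'->H->plug->H
Char 4 ('H'): step: R->1, L=3; H->plug->H->R->D->L->D->refl->H->L'->G->R'->G->plug->G
Char 5 ('E'): step: R->2, L=3; E->plug->E->R->A->L->F->refl->B->L'->F->R'->F->plug->F
Char 6 ('A'): step: R->3, L=3; A->plug->A->R->G->L->H->refl->D->L'->D->R'->G->plug->G
Char 7 ('B'): step: R->4, L=3; B->plug->B->R->B->L->C->refl->G->L'->H->R'->A->plug->A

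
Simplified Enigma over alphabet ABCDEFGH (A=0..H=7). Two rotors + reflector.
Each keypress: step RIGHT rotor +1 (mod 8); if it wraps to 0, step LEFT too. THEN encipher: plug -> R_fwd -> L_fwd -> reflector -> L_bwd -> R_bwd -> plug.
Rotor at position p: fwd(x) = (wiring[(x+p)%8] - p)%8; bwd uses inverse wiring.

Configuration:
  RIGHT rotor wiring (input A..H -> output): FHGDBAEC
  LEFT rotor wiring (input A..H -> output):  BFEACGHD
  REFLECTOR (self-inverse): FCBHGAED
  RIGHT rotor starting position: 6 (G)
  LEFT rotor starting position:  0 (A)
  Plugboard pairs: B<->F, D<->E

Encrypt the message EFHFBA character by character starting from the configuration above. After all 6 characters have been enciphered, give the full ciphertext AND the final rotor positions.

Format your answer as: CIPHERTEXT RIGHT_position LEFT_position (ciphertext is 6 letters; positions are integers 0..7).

Char 1 ('E'): step: R->7, L=0; E->plug->D->R->H->L->D->refl->H->L'->G->R'->B->plug->F
Char 2 ('F'): step: R->0, L->1 (L advanced); F->plug->B->R->H->L->A->refl->F->L'->E->R'->G->plug->G
Char 3 ('H'): step: R->1, L=1; H->plug->H->R->E->L->F->refl->A->L'->H->R'->E->plug->D
Char 4 ('F'): step: R->2, L=1; F->plug->B->R->B->L->D->refl->H->L'->C->R'->E->plug->D
Char 5 ('B'): step: R->3, L=1; B->plug->F->R->C->L->H->refl->D->L'->B->R'->D->plug->E
Char 6 ('A'): step: R->4, L=1; A->plug->A->R->F->L->G->refl->E->L'->A->R'->C->plug->C
Final: ciphertext=FGDDEC, RIGHT=4, LEFT=1

Answer: FGDDEC 4 1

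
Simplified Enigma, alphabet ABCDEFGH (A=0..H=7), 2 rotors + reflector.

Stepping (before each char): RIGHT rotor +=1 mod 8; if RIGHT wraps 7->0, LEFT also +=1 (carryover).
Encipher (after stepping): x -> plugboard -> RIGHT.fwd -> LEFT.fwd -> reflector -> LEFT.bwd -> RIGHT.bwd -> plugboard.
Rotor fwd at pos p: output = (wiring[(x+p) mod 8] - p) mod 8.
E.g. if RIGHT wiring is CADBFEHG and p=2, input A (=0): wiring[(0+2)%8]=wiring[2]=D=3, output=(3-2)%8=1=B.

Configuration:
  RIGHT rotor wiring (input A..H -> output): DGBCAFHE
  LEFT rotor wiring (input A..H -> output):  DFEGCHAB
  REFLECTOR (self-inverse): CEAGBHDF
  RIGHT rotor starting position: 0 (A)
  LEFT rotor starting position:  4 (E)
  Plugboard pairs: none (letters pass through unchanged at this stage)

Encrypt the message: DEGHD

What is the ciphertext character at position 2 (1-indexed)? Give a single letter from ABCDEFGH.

Char 1 ('D'): step: R->1, L=4; D->plug->D->R->H->L->C->refl->A->L'->G->R'->F->plug->F
Char 2 ('E'): step: R->2, L=4; E->plug->E->R->F->L->B->refl->E->L'->C->R'->F->plug->F

F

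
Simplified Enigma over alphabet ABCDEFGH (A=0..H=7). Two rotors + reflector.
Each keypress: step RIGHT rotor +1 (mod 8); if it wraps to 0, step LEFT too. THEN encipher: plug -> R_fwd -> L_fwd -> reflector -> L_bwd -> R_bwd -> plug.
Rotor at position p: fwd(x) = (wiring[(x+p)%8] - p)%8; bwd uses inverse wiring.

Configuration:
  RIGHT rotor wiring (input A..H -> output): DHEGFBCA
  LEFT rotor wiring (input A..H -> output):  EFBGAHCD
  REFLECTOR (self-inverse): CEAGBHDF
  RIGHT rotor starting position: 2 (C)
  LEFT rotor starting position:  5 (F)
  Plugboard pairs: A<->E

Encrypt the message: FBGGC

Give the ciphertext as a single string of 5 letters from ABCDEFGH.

Char 1 ('F'): step: R->3, L=5; F->plug->F->R->A->L->C->refl->A->L'->E->R'->G->plug->G
Char 2 ('B'): step: R->4, L=5; B->plug->B->R->F->L->E->refl->B->L'->G->R'->C->plug->C
Char 3 ('G'): step: R->5, L=5; G->plug->G->R->B->L->F->refl->H->L'->D->R'->C->plug->C
Char 4 ('G'): step: R->6, L=5; G->plug->G->R->H->L->D->refl->G->L'->C->R'->B->plug->B
Char 5 ('C'): step: R->7, L=5; C->plug->C->R->A->L->C->refl->A->L'->E->R'->B->plug->B

Answer: GCCBB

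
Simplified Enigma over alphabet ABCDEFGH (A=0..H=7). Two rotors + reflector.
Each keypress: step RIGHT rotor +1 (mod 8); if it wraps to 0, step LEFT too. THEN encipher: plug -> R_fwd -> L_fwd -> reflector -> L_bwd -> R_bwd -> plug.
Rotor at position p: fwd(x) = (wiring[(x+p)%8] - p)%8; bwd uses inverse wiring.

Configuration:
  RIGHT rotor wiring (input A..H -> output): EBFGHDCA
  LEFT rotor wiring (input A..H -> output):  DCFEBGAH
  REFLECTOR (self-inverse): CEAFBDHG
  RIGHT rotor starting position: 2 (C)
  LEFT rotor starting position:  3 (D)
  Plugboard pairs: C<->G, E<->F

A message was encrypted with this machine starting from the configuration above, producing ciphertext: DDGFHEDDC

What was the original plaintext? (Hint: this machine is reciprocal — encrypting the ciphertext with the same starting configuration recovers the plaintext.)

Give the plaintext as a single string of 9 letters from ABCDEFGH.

Answer: FFHHGHFHH

Derivation:
Char 1 ('D'): step: R->3, L=3; D->plug->D->R->H->L->C->refl->A->L'->F->R'->E->plug->F
Char 2 ('D'): step: R->4, L=3; D->plug->D->R->E->L->E->refl->B->L'->A->R'->E->plug->F
Char 3 ('G'): step: R->5, L=3; G->plug->C->R->D->L->F->refl->D->L'->C->R'->H->plug->H
Char 4 ('F'): step: R->6, L=3; F->plug->E->R->H->L->C->refl->A->L'->F->R'->H->plug->H
Char 5 ('H'): step: R->7, L=3; H->plug->H->R->D->L->F->refl->D->L'->C->R'->C->plug->G
Char 6 ('E'): step: R->0, L->4 (L advanced); E->plug->F->R->D->L->D->refl->F->L'->A->R'->H->plug->H
Char 7 ('D'): step: R->1, L=4; D->plug->D->R->G->L->B->refl->E->L'->C->R'->E->plug->F
Char 8 ('D'): step: R->2, L=4; D->plug->D->R->B->L->C->refl->A->L'->H->R'->H->plug->H
Char 9 ('C'): step: R->3, L=4; C->plug->G->R->G->L->B->refl->E->L'->C->R'->H->plug->H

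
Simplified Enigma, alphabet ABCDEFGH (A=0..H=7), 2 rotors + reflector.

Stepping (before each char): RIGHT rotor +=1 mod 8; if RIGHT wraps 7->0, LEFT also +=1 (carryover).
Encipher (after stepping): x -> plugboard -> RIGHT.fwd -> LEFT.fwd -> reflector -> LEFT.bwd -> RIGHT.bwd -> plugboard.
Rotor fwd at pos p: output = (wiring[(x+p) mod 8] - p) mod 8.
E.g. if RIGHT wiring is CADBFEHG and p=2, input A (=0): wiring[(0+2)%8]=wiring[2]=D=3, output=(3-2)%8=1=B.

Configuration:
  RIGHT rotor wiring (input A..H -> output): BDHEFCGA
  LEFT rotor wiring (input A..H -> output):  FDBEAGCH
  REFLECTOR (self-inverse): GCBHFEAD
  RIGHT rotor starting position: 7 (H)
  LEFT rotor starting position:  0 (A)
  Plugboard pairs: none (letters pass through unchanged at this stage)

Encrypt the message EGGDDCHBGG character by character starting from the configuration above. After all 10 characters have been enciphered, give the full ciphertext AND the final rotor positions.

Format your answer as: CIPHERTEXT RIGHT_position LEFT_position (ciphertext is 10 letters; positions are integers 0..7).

Answer: HDEBFFGGHE 1 2

Derivation:
Char 1 ('E'): step: R->0, L->1 (L advanced); E->plug->E->R->F->L->B->refl->C->L'->A->R'->H->plug->H
Char 2 ('G'): step: R->1, L=1; G->plug->G->R->H->L->E->refl->F->L'->E->R'->D->plug->D
Char 3 ('G'): step: R->2, L=1; G->plug->G->R->H->L->E->refl->F->L'->E->R'->E->plug->E
Char 4 ('D'): step: R->3, L=1; D->plug->D->R->D->L->H->refl->D->L'->C->R'->B->plug->B
Char 5 ('D'): step: R->4, L=1; D->plug->D->R->E->L->F->refl->E->L'->H->R'->F->plug->F
Char 6 ('C'): step: R->5, L=1; C->plug->C->R->D->L->H->refl->D->L'->C->R'->F->plug->F
Char 7 ('H'): step: R->6, L=1; H->plug->H->R->E->L->F->refl->E->L'->H->R'->G->plug->G
Char 8 ('B'): step: R->7, L=1; B->plug->B->R->C->L->D->refl->H->L'->D->R'->G->plug->G
Char 9 ('G'): step: R->0, L->2 (L advanced); G->plug->G->R->G->L->D->refl->H->L'->A->R'->H->plug->H
Char 10 ('G'): step: R->1, L=2; G->plug->G->R->H->L->B->refl->C->L'->B->R'->E->plug->E
Final: ciphertext=HDEBFFGGHE, RIGHT=1, LEFT=2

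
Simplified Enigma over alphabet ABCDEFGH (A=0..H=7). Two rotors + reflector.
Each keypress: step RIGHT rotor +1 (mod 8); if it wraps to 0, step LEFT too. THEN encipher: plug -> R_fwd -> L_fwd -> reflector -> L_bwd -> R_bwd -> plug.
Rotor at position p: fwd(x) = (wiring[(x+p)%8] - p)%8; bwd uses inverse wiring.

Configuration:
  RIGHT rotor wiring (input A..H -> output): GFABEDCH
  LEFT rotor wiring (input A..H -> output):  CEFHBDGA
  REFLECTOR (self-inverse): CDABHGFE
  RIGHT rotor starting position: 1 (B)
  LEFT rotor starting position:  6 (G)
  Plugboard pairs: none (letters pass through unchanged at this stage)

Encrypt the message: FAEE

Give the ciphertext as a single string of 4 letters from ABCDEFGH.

Char 1 ('F'): step: R->2, L=6; F->plug->F->R->F->L->B->refl->D->L'->G->R'->A->plug->A
Char 2 ('A'): step: R->3, L=6; A->plug->A->R->G->L->D->refl->B->L'->F->R'->H->plug->H
Char 3 ('E'): step: R->4, L=6; E->plug->E->R->C->L->E->refl->H->L'->E->R'->G->plug->G
Char 4 ('E'): step: R->5, L=6; E->plug->E->R->A->L->A->refl->C->L'->B->R'->D->plug->D

Answer: AHGD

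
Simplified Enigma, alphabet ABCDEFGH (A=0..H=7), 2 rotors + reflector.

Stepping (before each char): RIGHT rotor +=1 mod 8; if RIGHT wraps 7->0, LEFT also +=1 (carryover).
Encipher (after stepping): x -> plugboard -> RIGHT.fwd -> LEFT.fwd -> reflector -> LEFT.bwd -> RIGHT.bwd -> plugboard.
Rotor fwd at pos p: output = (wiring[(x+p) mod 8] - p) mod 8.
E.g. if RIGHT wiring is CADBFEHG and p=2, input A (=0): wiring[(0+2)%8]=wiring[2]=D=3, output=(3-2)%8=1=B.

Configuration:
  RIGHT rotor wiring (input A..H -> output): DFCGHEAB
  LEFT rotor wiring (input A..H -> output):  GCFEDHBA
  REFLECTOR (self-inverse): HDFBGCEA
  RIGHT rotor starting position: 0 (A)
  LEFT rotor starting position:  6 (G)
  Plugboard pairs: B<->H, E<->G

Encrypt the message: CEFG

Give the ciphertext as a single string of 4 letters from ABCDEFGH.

Char 1 ('C'): step: R->1, L=6; C->plug->C->R->F->L->G->refl->E->L'->D->R'->E->plug->G
Char 2 ('E'): step: R->2, L=6; E->plug->G->R->B->L->C->refl->F->L'->G->R'->E->plug->G
Char 3 ('F'): step: R->3, L=6; F->plug->F->R->A->L->D->refl->B->L'->H->R'->H->plug->B
Char 4 ('G'): step: R->4, L=6; G->plug->E->R->H->L->B->refl->D->L'->A->R'->B->plug->H

Answer: GGBH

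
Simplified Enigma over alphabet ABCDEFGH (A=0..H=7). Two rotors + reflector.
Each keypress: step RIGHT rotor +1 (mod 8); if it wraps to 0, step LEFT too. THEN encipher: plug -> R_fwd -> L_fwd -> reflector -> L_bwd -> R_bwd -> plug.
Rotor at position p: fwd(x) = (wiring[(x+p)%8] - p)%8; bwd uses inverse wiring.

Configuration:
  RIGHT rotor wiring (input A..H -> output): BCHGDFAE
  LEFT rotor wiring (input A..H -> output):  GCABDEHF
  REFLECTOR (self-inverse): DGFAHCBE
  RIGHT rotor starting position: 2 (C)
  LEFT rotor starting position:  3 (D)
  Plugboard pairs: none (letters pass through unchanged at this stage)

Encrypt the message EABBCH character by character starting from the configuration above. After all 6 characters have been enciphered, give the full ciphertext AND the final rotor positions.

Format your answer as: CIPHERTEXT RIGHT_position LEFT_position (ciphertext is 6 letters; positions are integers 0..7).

Answer: DCHCGC 0 4

Derivation:
Char 1 ('E'): step: R->3, L=3; E->plug->E->R->B->L->A->refl->D->L'->F->R'->D->plug->D
Char 2 ('A'): step: R->4, L=3; A->plug->A->R->H->L->F->refl->C->L'->E->R'->C->plug->C
Char 3 ('B'): step: R->5, L=3; B->plug->B->R->D->L->E->refl->H->L'->G->R'->H->plug->H
Char 4 ('B'): step: R->6, L=3; B->plug->B->R->G->L->H->refl->E->L'->D->R'->C->plug->C
Char 5 ('C'): step: R->7, L=3; C->plug->C->R->D->L->E->refl->H->L'->G->R'->G->plug->G
Char 6 ('H'): step: R->0, L->4 (L advanced); H->plug->H->R->E->L->C->refl->F->L'->H->R'->C->plug->C
Final: ciphertext=DCHCGC, RIGHT=0, LEFT=4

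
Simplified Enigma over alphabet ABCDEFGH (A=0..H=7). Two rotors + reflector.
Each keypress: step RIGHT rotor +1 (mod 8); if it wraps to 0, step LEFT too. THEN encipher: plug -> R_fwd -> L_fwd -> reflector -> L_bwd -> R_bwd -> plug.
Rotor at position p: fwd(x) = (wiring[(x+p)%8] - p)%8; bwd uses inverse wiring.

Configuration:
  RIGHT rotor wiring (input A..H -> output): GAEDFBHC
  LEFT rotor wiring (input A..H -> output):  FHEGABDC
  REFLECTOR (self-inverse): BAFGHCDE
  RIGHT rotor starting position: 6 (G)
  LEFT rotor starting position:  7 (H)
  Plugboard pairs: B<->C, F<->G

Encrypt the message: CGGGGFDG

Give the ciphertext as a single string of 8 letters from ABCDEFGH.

Answer: EHCDBHCC

Derivation:
Char 1 ('C'): step: R->7, L=7; C->plug->B->R->H->L->E->refl->H->L'->E->R'->E->plug->E
Char 2 ('G'): step: R->0, L->0 (L advanced); G->plug->F->R->B->L->H->refl->E->L'->C->R'->H->plug->H
Char 3 ('G'): step: R->1, L=0; G->plug->F->R->G->L->D->refl->G->L'->D->R'->B->plug->C
Char 4 ('G'): step: R->2, L=0; G->plug->F->R->A->L->F->refl->C->L'->H->R'->D->plug->D
Char 5 ('G'): step: R->3, L=0; G->plug->F->R->D->L->G->refl->D->L'->G->R'->C->plug->B
Char 6 ('F'): step: R->4, L=0; F->plug->G->R->A->L->F->refl->C->L'->H->R'->H->plug->H
Char 7 ('D'): step: R->5, L=0; D->plug->D->R->B->L->H->refl->E->L'->C->R'->B->plug->C
Char 8 ('G'): step: R->6, L=0; G->plug->F->R->F->L->B->refl->A->L'->E->R'->B->plug->C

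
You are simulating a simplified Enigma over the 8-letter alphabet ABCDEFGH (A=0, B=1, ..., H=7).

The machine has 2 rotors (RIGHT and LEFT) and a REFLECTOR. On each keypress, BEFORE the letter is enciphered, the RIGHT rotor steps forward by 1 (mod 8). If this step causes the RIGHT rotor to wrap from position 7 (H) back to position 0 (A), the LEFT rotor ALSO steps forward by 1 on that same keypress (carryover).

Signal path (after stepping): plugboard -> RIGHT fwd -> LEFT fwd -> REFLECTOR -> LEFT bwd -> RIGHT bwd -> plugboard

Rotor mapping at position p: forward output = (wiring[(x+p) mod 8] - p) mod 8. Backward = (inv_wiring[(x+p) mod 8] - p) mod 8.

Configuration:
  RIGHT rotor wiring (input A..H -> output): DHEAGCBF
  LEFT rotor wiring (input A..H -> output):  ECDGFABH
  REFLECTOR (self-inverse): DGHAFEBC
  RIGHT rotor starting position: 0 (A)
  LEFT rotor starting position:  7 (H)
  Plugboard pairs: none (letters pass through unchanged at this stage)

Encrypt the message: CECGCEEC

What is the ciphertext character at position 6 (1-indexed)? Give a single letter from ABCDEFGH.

Char 1 ('C'): step: R->1, L=7; C->plug->C->R->H->L->C->refl->H->L'->E->R'->G->plug->G
Char 2 ('E'): step: R->2, L=7; E->plug->E->R->H->L->C->refl->H->L'->E->R'->C->plug->C
Char 3 ('C'): step: R->3, L=7; C->plug->C->R->H->L->C->refl->H->L'->E->R'->G->plug->G
Char 4 ('G'): step: R->4, L=7; G->plug->G->R->A->L->A->refl->D->L'->C->R'->A->plug->A
Char 5 ('C'): step: R->5, L=7; C->plug->C->R->A->L->A->refl->D->L'->C->R'->E->plug->E
Char 6 ('E'): step: R->6, L=7; E->plug->E->R->G->L->B->refl->G->L'->F->R'->C->plug->C

C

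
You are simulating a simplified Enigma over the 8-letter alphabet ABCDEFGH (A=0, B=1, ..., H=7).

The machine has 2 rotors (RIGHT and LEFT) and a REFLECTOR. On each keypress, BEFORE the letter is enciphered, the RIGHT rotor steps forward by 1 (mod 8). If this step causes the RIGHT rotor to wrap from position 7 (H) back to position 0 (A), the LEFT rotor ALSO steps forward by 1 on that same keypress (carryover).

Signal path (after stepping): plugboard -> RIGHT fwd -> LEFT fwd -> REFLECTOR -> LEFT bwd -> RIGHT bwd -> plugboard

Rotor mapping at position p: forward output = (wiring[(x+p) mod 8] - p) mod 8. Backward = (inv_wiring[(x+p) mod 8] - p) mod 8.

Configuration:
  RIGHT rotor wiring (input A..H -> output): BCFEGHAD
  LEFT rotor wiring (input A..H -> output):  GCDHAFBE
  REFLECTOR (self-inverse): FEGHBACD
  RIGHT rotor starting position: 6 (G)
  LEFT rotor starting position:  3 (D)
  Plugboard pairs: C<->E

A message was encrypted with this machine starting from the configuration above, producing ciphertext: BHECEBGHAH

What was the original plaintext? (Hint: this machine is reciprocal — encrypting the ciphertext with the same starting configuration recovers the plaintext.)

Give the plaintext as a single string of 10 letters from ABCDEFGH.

Char 1 ('B'): step: R->7, L=3; B->plug->B->R->C->L->C->refl->G->L'->D->R'->C->plug->E
Char 2 ('H'): step: R->0, L->4 (L advanced); H->plug->H->R->D->L->A->refl->F->L'->C->R'->B->plug->B
Char 3 ('E'): step: R->1, L=4; E->plug->C->R->D->L->A->refl->F->L'->C->R'->G->plug->G
Char 4 ('C'): step: R->2, L=4; C->plug->E->R->G->L->H->refl->D->L'->H->R'->G->plug->G
Char 5 ('E'): step: R->3, L=4; E->plug->C->R->E->L->C->refl->G->L'->F->R'->D->plug->D
Char 6 ('B'): step: R->4, L=4; B->plug->B->R->D->L->A->refl->F->L'->C->R'->A->plug->A
Char 7 ('G'): step: R->5, L=4; G->plug->G->R->H->L->D->refl->H->L'->G->R'->C->plug->E
Char 8 ('H'): step: R->6, L=4; H->plug->H->R->B->L->B->refl->E->L'->A->R'->G->plug->G
Char 9 ('A'): step: R->7, L=4; A->plug->A->R->E->L->C->refl->G->L'->F->R'->E->plug->C
Char 10 ('H'): step: R->0, L->5 (L advanced); H->plug->H->R->D->L->B->refl->E->L'->B->R'->A->plug->A

Answer: EBGGDAEGCA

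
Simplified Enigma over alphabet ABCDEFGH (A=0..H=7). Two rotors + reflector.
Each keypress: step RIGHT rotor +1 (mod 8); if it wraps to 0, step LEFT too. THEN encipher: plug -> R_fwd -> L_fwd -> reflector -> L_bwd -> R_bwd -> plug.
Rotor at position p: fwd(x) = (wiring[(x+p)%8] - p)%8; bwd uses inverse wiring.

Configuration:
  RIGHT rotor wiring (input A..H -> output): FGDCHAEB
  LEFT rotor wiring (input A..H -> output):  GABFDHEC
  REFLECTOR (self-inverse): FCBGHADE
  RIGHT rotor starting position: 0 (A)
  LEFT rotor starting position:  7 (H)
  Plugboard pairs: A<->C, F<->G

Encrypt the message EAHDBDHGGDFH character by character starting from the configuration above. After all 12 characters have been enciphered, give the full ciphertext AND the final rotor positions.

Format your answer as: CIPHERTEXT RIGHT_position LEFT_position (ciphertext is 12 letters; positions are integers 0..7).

Answer: DCBEGGFFAADD 4 0

Derivation:
Char 1 ('E'): step: R->1, L=7; E->plug->E->R->H->L->F->refl->A->L'->G->R'->D->plug->D
Char 2 ('A'): step: R->2, L=7; A->plug->C->R->F->L->E->refl->H->L'->B->R'->A->plug->C
Char 3 ('H'): step: R->3, L=7; H->plug->H->R->A->L->D->refl->G->L'->E->R'->B->plug->B
Char 4 ('D'): step: R->4, L=7; D->plug->D->R->F->L->E->refl->H->L'->B->R'->E->plug->E
Char 5 ('B'): step: R->5, L=7; B->plug->B->R->H->L->F->refl->A->L'->G->R'->F->plug->G
Char 6 ('D'): step: R->6, L=7; D->plug->D->R->A->L->D->refl->G->L'->E->R'->F->plug->G
Char 7 ('H'): step: R->7, L=7; H->plug->H->R->F->L->E->refl->H->L'->B->R'->G->plug->F
Char 8 ('G'): step: R->0, L->0 (L advanced); G->plug->F->R->A->L->G->refl->D->L'->E->R'->G->plug->F
Char 9 ('G'): step: R->1, L=0; G->plug->F->R->D->L->F->refl->A->L'->B->R'->C->plug->A
Char 10 ('D'): step: R->2, L=0; D->plug->D->R->G->L->E->refl->H->L'->F->R'->C->plug->A
Char 11 ('F'): step: R->3, L=0; F->plug->G->R->D->L->F->refl->A->L'->B->R'->D->plug->D
Char 12 ('H'): step: R->4, L=0; H->plug->H->R->G->L->E->refl->H->L'->F->R'->D->plug->D
Final: ciphertext=DCBEGGFFAADD, RIGHT=4, LEFT=0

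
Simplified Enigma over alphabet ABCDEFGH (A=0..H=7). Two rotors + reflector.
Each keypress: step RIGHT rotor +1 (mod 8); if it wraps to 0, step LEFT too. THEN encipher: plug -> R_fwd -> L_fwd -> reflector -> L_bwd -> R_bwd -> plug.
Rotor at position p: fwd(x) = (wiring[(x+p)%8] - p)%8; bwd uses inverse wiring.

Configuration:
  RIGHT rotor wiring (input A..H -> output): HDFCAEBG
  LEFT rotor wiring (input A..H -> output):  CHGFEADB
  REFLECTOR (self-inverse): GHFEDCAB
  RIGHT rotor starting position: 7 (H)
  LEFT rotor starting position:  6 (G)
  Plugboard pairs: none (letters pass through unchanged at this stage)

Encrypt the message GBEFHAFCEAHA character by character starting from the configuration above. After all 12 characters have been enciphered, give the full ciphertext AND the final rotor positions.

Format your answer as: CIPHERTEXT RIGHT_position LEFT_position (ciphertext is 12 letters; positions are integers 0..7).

Char 1 ('G'): step: R->0, L->7 (L advanced); G->plug->G->R->B->L->D->refl->E->L'->H->R'->A->plug->A
Char 2 ('B'): step: R->1, L=7; B->plug->B->R->E->L->G->refl->A->L'->C->R'->A->plug->A
Char 3 ('E'): step: R->2, L=7; E->plug->E->R->H->L->E->refl->D->L'->B->R'->H->plug->H
Char 4 ('F'): step: R->3, L=7; F->plug->F->R->E->L->G->refl->A->L'->C->R'->H->plug->H
Char 5 ('H'): step: R->4, L=7; H->plug->H->R->G->L->B->refl->H->L'->D->R'->E->plug->E
Char 6 ('A'): step: R->5, L=7; A->plug->A->R->H->L->E->refl->D->L'->B->R'->C->plug->C
Char 7 ('F'): step: R->6, L=7; F->plug->F->R->E->L->G->refl->A->L'->C->R'->G->plug->G
Char 8 ('C'): step: R->7, L=7; C->plug->C->R->E->L->G->refl->A->L'->C->R'->H->plug->H
Char 9 ('E'): step: R->0, L->0 (L advanced); E->plug->E->R->A->L->C->refl->F->L'->D->R'->B->plug->B
Char 10 ('A'): step: R->1, L=0; A->plug->A->R->C->L->G->refl->A->L'->F->R'->G->plug->G
Char 11 ('H'): step: R->2, L=0; H->plug->H->R->B->L->H->refl->B->L'->H->R'->E->plug->E
Char 12 ('A'): step: R->3, L=0; A->plug->A->R->H->L->B->refl->H->L'->B->R'->C->plug->C
Final: ciphertext=AAHHECGHBGEC, RIGHT=3, LEFT=0

Answer: AAHHECGHBGEC 3 0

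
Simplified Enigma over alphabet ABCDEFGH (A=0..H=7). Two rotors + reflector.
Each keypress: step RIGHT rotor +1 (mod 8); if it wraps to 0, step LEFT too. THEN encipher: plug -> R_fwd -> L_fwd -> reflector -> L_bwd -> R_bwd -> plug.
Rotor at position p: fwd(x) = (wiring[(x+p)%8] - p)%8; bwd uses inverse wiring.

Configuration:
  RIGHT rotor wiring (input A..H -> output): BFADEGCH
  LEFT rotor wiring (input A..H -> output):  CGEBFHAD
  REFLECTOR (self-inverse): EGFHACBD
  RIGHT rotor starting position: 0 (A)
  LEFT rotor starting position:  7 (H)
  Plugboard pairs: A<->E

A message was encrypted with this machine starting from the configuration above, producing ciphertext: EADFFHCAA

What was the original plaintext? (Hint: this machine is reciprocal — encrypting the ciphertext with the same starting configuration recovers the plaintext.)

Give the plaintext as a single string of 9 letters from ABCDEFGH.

Char 1 ('E'): step: R->1, L=7; E->plug->A->R->E->L->C->refl->F->L'->D->R'->D->plug->D
Char 2 ('A'): step: R->2, L=7; A->plug->E->R->A->L->E->refl->A->L'->G->R'->A->plug->E
Char 3 ('D'): step: R->3, L=7; D->plug->D->R->H->L->B->refl->G->L'->F->R'->H->plug->H
Char 4 ('F'): step: R->4, L=7; F->plug->F->R->B->L->D->refl->H->L'->C->R'->B->plug->B
Char 5 ('F'): step: R->5, L=7; F->plug->F->R->D->L->F->refl->C->L'->E->R'->D->plug->D
Char 6 ('H'): step: R->6, L=7; H->plug->H->R->A->L->E->refl->A->L'->G->R'->G->plug->G
Char 7 ('C'): step: R->7, L=7; C->plug->C->R->G->L->A->refl->E->L'->A->R'->A->plug->E
Char 8 ('A'): step: R->0, L->0 (L advanced); A->plug->E->R->E->L->F->refl->C->L'->A->R'->C->plug->C
Char 9 ('A'): step: R->1, L=0; A->plug->E->R->F->L->H->refl->D->L'->H->R'->B->plug->B

Answer: DEHBDGECB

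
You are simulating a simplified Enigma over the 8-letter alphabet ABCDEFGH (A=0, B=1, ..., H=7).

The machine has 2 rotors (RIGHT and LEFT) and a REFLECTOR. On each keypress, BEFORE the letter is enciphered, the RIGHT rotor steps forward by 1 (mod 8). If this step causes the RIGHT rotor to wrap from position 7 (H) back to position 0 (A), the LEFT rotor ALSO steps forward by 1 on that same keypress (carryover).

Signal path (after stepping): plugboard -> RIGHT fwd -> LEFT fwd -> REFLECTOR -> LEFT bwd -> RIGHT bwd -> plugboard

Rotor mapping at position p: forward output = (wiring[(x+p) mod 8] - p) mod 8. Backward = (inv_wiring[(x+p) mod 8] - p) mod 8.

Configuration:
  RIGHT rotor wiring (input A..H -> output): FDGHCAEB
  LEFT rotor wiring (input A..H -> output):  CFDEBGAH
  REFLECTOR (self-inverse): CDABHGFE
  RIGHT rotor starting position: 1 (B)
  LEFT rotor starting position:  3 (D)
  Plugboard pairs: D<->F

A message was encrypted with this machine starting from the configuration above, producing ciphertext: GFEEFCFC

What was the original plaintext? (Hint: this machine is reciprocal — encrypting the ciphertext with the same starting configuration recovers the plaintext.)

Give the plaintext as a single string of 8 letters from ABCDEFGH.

Char 1 ('G'): step: R->2, L=3; G->plug->G->R->D->L->F->refl->G->L'->B->R'->H->plug->H
Char 2 ('F'): step: R->3, L=3; F->plug->D->R->B->L->G->refl->F->L'->D->R'->H->plug->H
Char 3 ('E'): step: R->4, L=3; E->plug->E->R->B->L->G->refl->F->L'->D->R'->H->plug->H
Char 4 ('E'): step: R->5, L=3; E->plug->E->R->G->L->C->refl->A->L'->H->R'->B->plug->B
Char 5 ('F'): step: R->6, L=3; F->plug->D->R->F->L->H->refl->E->L'->E->R'->G->plug->G
Char 6 ('C'): step: R->7, L=3; C->plug->C->R->E->L->E->refl->H->L'->F->R'->H->plug->H
Char 7 ('F'): step: R->0, L->4 (L advanced); F->plug->D->R->H->L->A->refl->C->L'->B->R'->H->plug->H
Char 8 ('C'): step: R->1, L=4; C->plug->C->R->G->L->H->refl->E->L'->C->R'->A->plug->A

Answer: HHHBGHHA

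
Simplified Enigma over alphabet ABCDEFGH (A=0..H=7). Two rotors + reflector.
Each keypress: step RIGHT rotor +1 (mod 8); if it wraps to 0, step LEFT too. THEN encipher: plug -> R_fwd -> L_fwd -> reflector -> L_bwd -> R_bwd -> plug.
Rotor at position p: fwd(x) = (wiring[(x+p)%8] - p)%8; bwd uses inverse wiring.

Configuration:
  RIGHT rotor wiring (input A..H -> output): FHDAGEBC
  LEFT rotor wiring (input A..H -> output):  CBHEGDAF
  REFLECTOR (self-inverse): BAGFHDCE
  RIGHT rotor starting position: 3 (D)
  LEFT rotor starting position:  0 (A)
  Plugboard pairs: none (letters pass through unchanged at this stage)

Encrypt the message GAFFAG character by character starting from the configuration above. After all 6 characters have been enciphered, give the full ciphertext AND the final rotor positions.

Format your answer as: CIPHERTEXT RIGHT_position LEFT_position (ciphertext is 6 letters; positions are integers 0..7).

Char 1 ('G'): step: R->4, L=0; G->plug->G->R->H->L->F->refl->D->L'->F->R'->C->plug->C
Char 2 ('A'): step: R->5, L=0; A->plug->A->R->H->L->F->refl->D->L'->F->R'->C->plug->C
Char 3 ('F'): step: R->6, L=0; F->plug->F->R->C->L->H->refl->E->L'->D->R'->A->plug->A
Char 4 ('F'): step: R->7, L=0; F->plug->F->R->H->L->F->refl->D->L'->F->R'->G->plug->G
Char 5 ('A'): step: R->0, L->1 (L advanced); A->plug->A->R->F->L->H->refl->E->L'->G->R'->E->plug->E
Char 6 ('G'): step: R->1, L=1; G->plug->G->R->B->L->G->refl->C->L'->E->R'->H->plug->H
Final: ciphertext=CCAGEH, RIGHT=1, LEFT=1

Answer: CCAGEH 1 1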